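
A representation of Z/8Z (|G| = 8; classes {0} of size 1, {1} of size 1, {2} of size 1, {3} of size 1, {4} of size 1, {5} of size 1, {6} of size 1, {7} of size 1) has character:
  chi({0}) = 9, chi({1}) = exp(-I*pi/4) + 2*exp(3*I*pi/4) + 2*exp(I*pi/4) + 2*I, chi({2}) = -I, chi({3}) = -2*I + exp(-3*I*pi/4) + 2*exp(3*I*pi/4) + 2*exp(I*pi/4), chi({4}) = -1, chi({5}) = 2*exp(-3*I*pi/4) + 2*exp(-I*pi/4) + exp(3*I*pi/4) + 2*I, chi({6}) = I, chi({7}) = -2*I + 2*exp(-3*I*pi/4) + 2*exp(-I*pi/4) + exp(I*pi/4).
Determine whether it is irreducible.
Not irreducible (reducible): <chi, chi> = 15 > 1.

Proof sketch: <chi, chi> = (1/|G|) sum_C |C| * |chi(C)|^2 = (1/8)[1*|9|^2 + 1*|exp(-I*pi/4) + 2*exp(3*I*pi/4) + 2*exp(I*pi/4) + 2*I|^2 + 1*|-I|^2 + 1*|-2*I + exp(-3*I*pi/4) + 2*exp(3*I*pi/4) + 2*exp(I*pi/4)|^2 + 1*|-1|^2 + 1*|2*exp(-3*I*pi/4) + 2*exp(-I*pi/4) + exp(3*I*pi/4) + 2*I|^2 + 1*|I|^2 + 1*|-2*I + 2*exp(-3*I*pi/4) + 2*exp(-I*pi/4) + exp(I*pi/4)|^2]
  = (1/8)[(81) + (9 + 4*exp(-I*pi/4) - 2*exp(3*I*pi/4) + 2*exp(I*pi/4) - 4*exp(-3*I*pi/4)) + (1) + (9 - 4*exp(I*pi/4) + 2*exp(-3*I*pi/4) - 2*exp(-I*pi/4) + 4*exp(3*I*pi/4)) + (1) + (9 - 4*exp(I*pi/4) + 2*exp(-3*I*pi/4) - 2*exp(-I*pi/4) + 4*exp(3*I*pi/4)) + (1) + (9 + 4*exp(-I*pi/4) - 2*exp(3*I*pi/4) + 2*exp(I*pi/4) - 4*exp(-3*I*pi/4))] = 120/8 = 15.
(Exp terms are combined using exp(i*s)*conj(exp(i*t)) = exp(i*(s-t)), and sums of them are collapsed using the identity that for every m > 1 the m distinct m-th roots of unity sum to 0, e.g. 1 + exp(2*I*pi/3) + exp(-2*I*pi/3) = 0.)
A character is irreducible iff <chi, chi> = 1, so this representation is reducible.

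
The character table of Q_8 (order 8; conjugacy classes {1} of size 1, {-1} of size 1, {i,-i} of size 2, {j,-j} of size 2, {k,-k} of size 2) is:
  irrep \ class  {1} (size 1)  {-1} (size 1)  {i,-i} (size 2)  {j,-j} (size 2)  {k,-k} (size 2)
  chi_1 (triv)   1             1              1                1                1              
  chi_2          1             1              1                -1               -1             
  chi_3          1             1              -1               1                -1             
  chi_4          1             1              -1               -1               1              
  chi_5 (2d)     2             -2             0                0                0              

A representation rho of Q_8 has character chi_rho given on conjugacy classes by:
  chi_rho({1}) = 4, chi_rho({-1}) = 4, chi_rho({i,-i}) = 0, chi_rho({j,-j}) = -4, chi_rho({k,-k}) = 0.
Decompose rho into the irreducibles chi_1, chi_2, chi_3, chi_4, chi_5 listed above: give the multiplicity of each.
Multiplicities: chi_1: 0, chi_2: 2, chi_3: 0, chi_4: 2, chi_5: 0.

Proof sketch: Use <chi_rho, chi> = (1/|G|) sum_C |C| * chi_rho(C) * conj(chi(C)) with |G| = 8 for each irreducible chi in the table:
  <chi_rho, chi_1> = (1/8)[1*(4)*conj(1) + 1*(4)*conj(1) + 2*(0)*conj(1) + 2*(-4)*conj(1) + 2*(0)*conj(1)]
      = (1/8)[(4) + (4) + (0) + (-8) + (0)] = 0/8 = 0
  <chi_rho, chi_2> = (1/8)[1*(4)*conj(1) + 1*(4)*conj(1) + 2*(0)*conj(1) + 2*(-4)*conj(-1) + 2*(0)*conj(-1)]
      = (1/8)[(4) + (4) + (0) + (8) + (0)] = 16/8 = 2
  <chi_rho, chi_3> = (1/8)[1*(4)*conj(1) + 1*(4)*conj(1) + 2*(0)*conj(-1) + 2*(-4)*conj(1) + 2*(0)*conj(-1)]
      = (1/8)[(4) + (4) + (0) + (-8) + (0)] = 0/8 = 0
  <chi_rho, chi_4> = (1/8)[1*(4)*conj(1) + 1*(4)*conj(1) + 2*(0)*conj(-1) + 2*(-4)*conj(-1) + 2*(0)*conj(1)]
      = (1/8)[(4) + (4) + (0) + (8) + (0)] = 16/8 = 2
  <chi_rho, chi_5> = (1/8)[1*(4)*conj(2) + 1*(4)*conj(-2) + 2*(0)*conj(0) + 2*(-4)*conj(0) + 2*(0)*conj(0)]
      = (1/8)[(8) + (-8) + (0) + (0) + (0)] = 0/8 = 0
Dimension check: dim(rho) = sum (mult * dim) = 0*1 + 2*1 + 0*1 + 2*1 + 0*2 = 4 = chi_rho(e) = 4.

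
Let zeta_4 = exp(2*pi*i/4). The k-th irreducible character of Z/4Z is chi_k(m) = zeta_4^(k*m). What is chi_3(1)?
chi_3(1) = zeta_4^3 = -I

Justification: chi_3(1) = zeta_4^(3*1) = zeta_4^3. Since zeta_4^4 = 1, this equals zeta_4^3 = exp(2*pi*i*3/4) = -I.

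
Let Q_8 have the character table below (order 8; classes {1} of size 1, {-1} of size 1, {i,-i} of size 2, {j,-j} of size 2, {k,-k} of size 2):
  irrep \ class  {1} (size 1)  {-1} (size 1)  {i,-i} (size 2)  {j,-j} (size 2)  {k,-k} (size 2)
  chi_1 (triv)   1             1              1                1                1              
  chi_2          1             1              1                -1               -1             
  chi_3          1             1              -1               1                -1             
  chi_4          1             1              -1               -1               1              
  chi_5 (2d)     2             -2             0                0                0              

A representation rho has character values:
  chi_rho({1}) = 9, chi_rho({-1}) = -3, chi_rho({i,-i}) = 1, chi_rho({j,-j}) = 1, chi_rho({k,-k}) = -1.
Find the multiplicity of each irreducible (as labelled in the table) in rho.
Multiplicities: chi_1: 1, chi_2: 1, chi_3: 1, chi_4: 0, chi_5: 3.

Proof sketch: Use <chi_rho, chi> = (1/|G|) sum_C |C| * chi_rho(C) * conj(chi(C)) with |G| = 8 for each irreducible chi in the table:
  <chi_rho, chi_1> = (1/8)[1*(9)*conj(1) + 1*(-3)*conj(1) + 2*(1)*conj(1) + 2*(1)*conj(1) + 2*(-1)*conj(1)]
      = (1/8)[(9) + (-3) + (2) + (2) + (-2)] = 8/8 = 1
  <chi_rho, chi_2> = (1/8)[1*(9)*conj(1) + 1*(-3)*conj(1) + 2*(1)*conj(1) + 2*(1)*conj(-1) + 2*(-1)*conj(-1)]
      = (1/8)[(9) + (-3) + (2) + (-2) + (2)] = 8/8 = 1
  <chi_rho, chi_3> = (1/8)[1*(9)*conj(1) + 1*(-3)*conj(1) + 2*(1)*conj(-1) + 2*(1)*conj(1) + 2*(-1)*conj(-1)]
      = (1/8)[(9) + (-3) + (-2) + (2) + (2)] = 8/8 = 1
  <chi_rho, chi_4> = (1/8)[1*(9)*conj(1) + 1*(-3)*conj(1) + 2*(1)*conj(-1) + 2*(1)*conj(-1) + 2*(-1)*conj(1)]
      = (1/8)[(9) + (-3) + (-2) + (-2) + (-2)] = 0/8 = 0
  <chi_rho, chi_5> = (1/8)[1*(9)*conj(2) + 1*(-3)*conj(-2) + 2*(1)*conj(0) + 2*(1)*conj(0) + 2*(-1)*conj(0)]
      = (1/8)[(18) + (6) + (0) + (0) + (0)] = 24/8 = 3
Dimension check: dim(rho) = sum (mult * dim) = 1*1 + 1*1 + 1*1 + 0*1 + 3*2 = 9 = chi_rho(e) = 9.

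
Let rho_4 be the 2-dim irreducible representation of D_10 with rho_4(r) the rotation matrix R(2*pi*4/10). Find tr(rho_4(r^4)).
chi_{rho_4}(r^4) = 2*cos(2*pi*4*4/10) = -sqrt(5)/2 - 1/2

Explanation: rho_4(r^4) is rotation by angle 2*pi*4*4/10, whose trace is 2*cos(2*pi*4*4/10) = -sqrt(5)/2 - 1/2.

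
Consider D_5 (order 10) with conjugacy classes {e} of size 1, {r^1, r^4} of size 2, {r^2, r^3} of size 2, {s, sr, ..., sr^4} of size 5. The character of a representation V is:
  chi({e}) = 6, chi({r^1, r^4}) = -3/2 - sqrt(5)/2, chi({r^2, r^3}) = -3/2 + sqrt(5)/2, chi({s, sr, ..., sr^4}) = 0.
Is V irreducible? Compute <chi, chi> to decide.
Not irreducible (reducible): <chi, chi> = 5 > 1.

<chi, chi> = (1/|G|) sum_C |C| * |chi(C)|^2 = (1/10)[1*|6|^2 + 2*|-3/2 - sqrt(5)/2|^2 + 2*|-3/2 + sqrt(5)/2|^2 + 5*|0|^2]
  = (1/10)[(36) + (3*sqrt(5) + 7) + (7 - 3*sqrt(5)) + (0)] = 50/10 = 5.
A character is irreducible iff <chi, chi> = 1, so this representation is reducible.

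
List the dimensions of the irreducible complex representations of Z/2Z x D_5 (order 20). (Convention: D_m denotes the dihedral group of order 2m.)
Dimensions: 1, 1, 1, 1, 2, 2, 2, 2

Why: There are 8 irreducibles (= number of conjugacy classes). Their dimensions d_i satisfy sum d_i^2 = |G| = 20: 1 + 1 + 1 + 1 + 4 + 4 + 4 + 4 = 20. (For the product with Z/2Z: each of the 2 1-dim characters of Z/2Z tensors with each irrep of D_5, giving 2 copies of each D_5-dimension.)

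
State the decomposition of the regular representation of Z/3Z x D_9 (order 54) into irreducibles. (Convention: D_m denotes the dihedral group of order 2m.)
Each irreducible V_i of dimension d_i appears with multiplicity d_i, i.e. rho_reg = (direct sum over all irreducibles V_i) d_i V_i. The irreducible dimensions for Z/3Z x D_9 are 1, 1, 1, 1, 1, 1, 2, 2, 2, 2, 2, 2, 2, 2, 2, 2, 2, 2: 6 irreducibles of dimension 1, each with multiplicity 1; 12 irreducibles of dimension 2, each with multiplicity 2. Total dimension 6*1*1 + 12*2*2 = 54 = |G|.

General theorem: in the regular representation of a finite group G, each irreducible appears with multiplicity equal to its dimension. Check: dim(rho_reg) = sum d_i^2 = 1 + 1 + 1 + 1 + 1 + 1 + 4 + 4 + 4 + 4 + 4 + 4 + 4 + 4 + 4 + 4 + 4 + 4 = 54 = |G|.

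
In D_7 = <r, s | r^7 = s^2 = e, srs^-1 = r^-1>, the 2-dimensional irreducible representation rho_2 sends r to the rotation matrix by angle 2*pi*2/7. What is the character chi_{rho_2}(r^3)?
chi_{rho_2}(r^3) = 2*cos(2*pi*2*3/7) = 2*cos(2*pi/7)

Why: rho_2(r^3) is rotation by angle 2*pi*2*3/7, whose trace is 2*cos(2*pi*2*3/7) = 2*cos(2*pi/7).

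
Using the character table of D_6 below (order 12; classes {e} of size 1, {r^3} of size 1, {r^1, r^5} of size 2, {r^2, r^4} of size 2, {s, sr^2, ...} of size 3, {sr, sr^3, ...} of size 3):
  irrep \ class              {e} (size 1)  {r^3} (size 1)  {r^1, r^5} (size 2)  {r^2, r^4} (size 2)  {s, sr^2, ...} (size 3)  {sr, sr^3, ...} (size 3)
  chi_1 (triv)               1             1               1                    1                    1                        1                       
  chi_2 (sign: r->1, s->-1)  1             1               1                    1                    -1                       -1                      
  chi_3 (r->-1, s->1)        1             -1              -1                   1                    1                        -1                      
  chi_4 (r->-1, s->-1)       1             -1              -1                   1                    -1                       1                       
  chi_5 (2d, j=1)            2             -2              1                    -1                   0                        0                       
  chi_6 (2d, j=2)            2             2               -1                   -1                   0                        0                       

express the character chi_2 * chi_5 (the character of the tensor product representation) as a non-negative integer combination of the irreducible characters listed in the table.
chi_2 tensor chi_5 = chi_5 (all other irreducibles have multiplicity 0).

The character of a tensor product is the pointwise product (chi_2 * chi_5)(C) = chi_2(C) * chi_5(C):
  {e}: (1)*(2), {r^3}: (1)*(-2), {r^1, r^5}: (1)*(1), {r^2, r^4}: (1)*(-1), {s, sr^2, ...}: (-1)*(0), {sr, sr^3, ...}: (-1)*(0)
so (chi_2 * chi_5) takes values
  {e} -> 2, {r^3} -> -2, {r^1, r^5} -> 1, {r^2, r^4} -> -1, {s, sr^2, ...} -> 0, {sr, sr^3, ...} -> 0.
Now take the inner product of this character with each irreducible chi from the table, <chi_2*chi_5, chi> = (1/12) sum_C |C| (chi_2*chi_5)(C) conj(chi(C)):
  <chi_2*chi_5, chi_1> = (1/12)[1*(2)*conj(1) + 1*(-2)*conj(1) + 2*(1)*conj(1) + 2*(-1)*conj(1) + 3*(0)*conj(1) + 3*(0)*conj(1)]
      = (1/12)[(2) + (-2) + (2) + (-2) + (0) + (0)] = 0/12 = 0
  <chi_2*chi_5, chi_2> = (1/12)[1*(2)*conj(1) + 1*(-2)*conj(1) + 2*(1)*conj(1) + 2*(-1)*conj(1) + 3*(0)*conj(-1) + 3*(0)*conj(-1)]
      = (1/12)[(2) + (-2) + (2) + (-2) + (0) + (0)] = 0/12 = 0
  <chi_2*chi_5, chi_3> = (1/12)[1*(2)*conj(1) + 1*(-2)*conj(-1) + 2*(1)*conj(-1) + 2*(-1)*conj(1) + 3*(0)*conj(1) + 3*(0)*conj(-1)]
      = (1/12)[(2) + (2) + (-2) + (-2) + (0) + (0)] = 0/12 = 0
  <chi_2*chi_5, chi_4> = (1/12)[1*(2)*conj(1) + 1*(-2)*conj(-1) + 2*(1)*conj(-1) + 2*(-1)*conj(1) + 3*(0)*conj(-1) + 3*(0)*conj(1)]
      = (1/12)[(2) + (2) + (-2) + (-2) + (0) + (0)] = 0/12 = 0
  <chi_2*chi_5, chi_5> = (1/12)[1*(2)*conj(2) + 1*(-2)*conj(-2) + 2*(1)*conj(1) + 2*(-1)*conj(-1) + 3*(0)*conj(0) + 3*(0)*conj(0)]
      = (1/12)[(4) + (4) + (2) + (2) + (0) + (0)] = 12/12 = 1
  <chi_2*chi_5, chi_6> = (1/12)[1*(2)*conj(2) + 1*(-2)*conj(2) + 2*(1)*conj(-1) + 2*(-1)*conj(-1) + 3*(0)*conj(0) + 3*(0)*conj(0)]
      = (1/12)[(4) + (-4) + (-2) + (2) + (0) + (0)] = 0/12 = 0
Hence the multiplicities are chi_5: 1. Dimension check: dim(chi_2)*dim(chi_5) = 1*2 = 2 and sum (mult * dim) = 1*2 = 2.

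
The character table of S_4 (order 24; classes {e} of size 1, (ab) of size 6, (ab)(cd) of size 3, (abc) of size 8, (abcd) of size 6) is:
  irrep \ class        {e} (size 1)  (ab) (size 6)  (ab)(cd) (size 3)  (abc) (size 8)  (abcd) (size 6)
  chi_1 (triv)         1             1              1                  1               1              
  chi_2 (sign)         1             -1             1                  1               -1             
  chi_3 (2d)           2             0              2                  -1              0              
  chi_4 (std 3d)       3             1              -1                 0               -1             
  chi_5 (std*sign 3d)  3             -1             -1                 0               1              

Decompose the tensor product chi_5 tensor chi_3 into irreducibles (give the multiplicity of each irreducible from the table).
chi_5 tensor chi_3 = chi_4 + chi_5 (all other irreducibles have multiplicity 0).

Justification: The character of a tensor product is the pointwise product (chi_5 * chi_3)(C) = chi_5(C) * chi_3(C):
  {e}: (3)*(2), (ab): (-1)*(0), (ab)(cd): (-1)*(2), (abc): (0)*(-1), (abcd): (1)*(0)
so (chi_5 * chi_3) takes values
  {e} -> 6, (ab) -> 0, (ab)(cd) -> -2, (abc) -> 0, (abcd) -> 0.
Now take the inner product of this character with each irreducible chi from the table, <chi_5*chi_3, chi> = (1/24) sum_C |C| (chi_5*chi_3)(C) conj(chi(C)):
  <chi_5*chi_3, chi_1> = (1/24)[1*(6)*conj(1) + 6*(0)*conj(1) + 3*(-2)*conj(1) + 8*(0)*conj(1) + 6*(0)*conj(1)]
      = (1/24)[(6) + (0) + (-6) + (0) + (0)] = 0/24 = 0
  <chi_5*chi_3, chi_2> = (1/24)[1*(6)*conj(1) + 6*(0)*conj(-1) + 3*(-2)*conj(1) + 8*(0)*conj(1) + 6*(0)*conj(-1)]
      = (1/24)[(6) + (0) + (-6) + (0) + (0)] = 0/24 = 0
  <chi_5*chi_3, chi_3> = (1/24)[1*(6)*conj(2) + 6*(0)*conj(0) + 3*(-2)*conj(2) + 8*(0)*conj(-1) + 6*(0)*conj(0)]
      = (1/24)[(12) + (0) + (-12) + (0) + (0)] = 0/24 = 0
  <chi_5*chi_3, chi_4> = (1/24)[1*(6)*conj(3) + 6*(0)*conj(1) + 3*(-2)*conj(-1) + 8*(0)*conj(0) + 6*(0)*conj(-1)]
      = (1/24)[(18) + (0) + (6) + (0) + (0)] = 24/24 = 1
  <chi_5*chi_3, chi_5> = (1/24)[1*(6)*conj(3) + 6*(0)*conj(-1) + 3*(-2)*conj(-1) + 8*(0)*conj(0) + 6*(0)*conj(1)]
      = (1/24)[(18) + (0) + (6) + (0) + (0)] = 24/24 = 1
Hence the multiplicities are chi_4: 1, chi_5: 1. Dimension check: dim(chi_5)*dim(chi_3) = 3*2 = 6 and sum (mult * dim) = 1*3 + 1*3 = 6.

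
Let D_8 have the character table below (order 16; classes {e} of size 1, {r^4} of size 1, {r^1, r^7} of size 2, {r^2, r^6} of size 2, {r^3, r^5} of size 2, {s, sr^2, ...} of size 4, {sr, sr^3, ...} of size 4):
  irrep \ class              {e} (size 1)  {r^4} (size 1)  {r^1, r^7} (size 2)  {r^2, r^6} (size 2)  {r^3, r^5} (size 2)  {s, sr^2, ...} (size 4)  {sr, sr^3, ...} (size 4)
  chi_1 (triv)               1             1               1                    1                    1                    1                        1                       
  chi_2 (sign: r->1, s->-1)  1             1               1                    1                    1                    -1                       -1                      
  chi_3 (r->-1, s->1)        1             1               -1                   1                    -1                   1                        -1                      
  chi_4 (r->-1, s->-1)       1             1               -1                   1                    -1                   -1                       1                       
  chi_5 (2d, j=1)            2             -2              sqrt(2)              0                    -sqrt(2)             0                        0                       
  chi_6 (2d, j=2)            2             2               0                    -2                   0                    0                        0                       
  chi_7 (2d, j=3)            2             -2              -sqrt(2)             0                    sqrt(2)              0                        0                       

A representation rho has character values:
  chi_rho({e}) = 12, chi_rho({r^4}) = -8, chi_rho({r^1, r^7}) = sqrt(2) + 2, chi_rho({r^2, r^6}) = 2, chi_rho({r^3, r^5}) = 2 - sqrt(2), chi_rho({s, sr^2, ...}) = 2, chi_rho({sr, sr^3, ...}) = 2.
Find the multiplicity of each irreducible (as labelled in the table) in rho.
Multiplicities: chi_1: 2, chi_2: 0, chi_3: 0, chi_4: 0, chi_5: 3, chi_6: 0, chi_7: 2.

Details: Use <chi_rho, chi> = (1/|G|) sum_C |C| * chi_rho(C) * conj(chi(C)) with |G| = 16 for each irreducible chi in the table:
  <chi_rho, chi_1> = (1/16)[1*(12)*conj(1) + 1*(-8)*conj(1) + 2*(sqrt(2) + 2)*conj(1) + 2*(2)*conj(1) + 2*(2 - sqrt(2))*conj(1) + 4*(2)*conj(1) + 4*(2)*conj(1)]
      = (1/16)[(12) + (-8) + (2*sqrt(2) + 4) + (4) + (4 - 2*sqrt(2)) + (8) + (8)] = 32/16 = 2
  <chi_rho, chi_2> = (1/16)[1*(12)*conj(1) + 1*(-8)*conj(1) + 2*(sqrt(2) + 2)*conj(1) + 2*(2)*conj(1) + 2*(2 - sqrt(2))*conj(1) + 4*(2)*conj(-1) + 4*(2)*conj(-1)]
      = (1/16)[(12) + (-8) + (2*sqrt(2) + 4) + (4) + (4 - 2*sqrt(2)) + (-8) + (-8)] = 0/16 = 0
  <chi_rho, chi_3> = (1/16)[1*(12)*conj(1) + 1*(-8)*conj(1) + 2*(sqrt(2) + 2)*conj(-1) + 2*(2)*conj(1) + 2*(2 - sqrt(2))*conj(-1) + 4*(2)*conj(1) + 4*(2)*conj(-1)]
      = (1/16)[(12) + (-8) + (-4 - 2*sqrt(2)) + (4) + (-4 + 2*sqrt(2)) + (8) + (-8)] = 0/16 = 0
  <chi_rho, chi_4> = (1/16)[1*(12)*conj(1) + 1*(-8)*conj(1) + 2*(sqrt(2) + 2)*conj(-1) + 2*(2)*conj(1) + 2*(2 - sqrt(2))*conj(-1) + 4*(2)*conj(-1) + 4*(2)*conj(1)]
      = (1/16)[(12) + (-8) + (-4 - 2*sqrt(2)) + (4) + (-4 + 2*sqrt(2)) + (-8) + (8)] = 0/16 = 0
  <chi_rho, chi_5> = (1/16)[1*(12)*conj(2) + 1*(-8)*conj(-2) + 2*(sqrt(2) + 2)*conj(sqrt(2)) + 2*(2)*conj(0) + 2*(2 - sqrt(2))*conj(-sqrt(2)) + 4*(2)*conj(0) + 4*(2)*conj(0)]
      = (1/16)[(24) + (16) + (4 + 4*sqrt(2)) + (0) + (4 - 4*sqrt(2)) + (0) + (0)] = 48/16 = 3
  <chi_rho, chi_6> = (1/16)[1*(12)*conj(2) + 1*(-8)*conj(2) + 2*(sqrt(2) + 2)*conj(0) + 2*(2)*conj(-2) + 2*(2 - sqrt(2))*conj(0) + 4*(2)*conj(0) + 4*(2)*conj(0)]
      = (1/16)[(24) + (-16) + (0) + (-8) + (0) + (0) + (0)] = 0/16 = 0
  <chi_rho, chi_7> = (1/16)[1*(12)*conj(2) + 1*(-8)*conj(-2) + 2*(sqrt(2) + 2)*conj(-sqrt(2)) + 2*(2)*conj(0) + 2*(2 - sqrt(2))*conj(sqrt(2)) + 4*(2)*conj(0) + 4*(2)*conj(0)]
      = (1/16)[(24) + (16) + (-4*sqrt(2) - 4) + (0) + (-4 + 4*sqrt(2)) + (0) + (0)] = 32/16 = 2
Dimension check: dim(rho) = sum (mult * dim) = 2*1 + 0*1 + 0*1 + 0*1 + 3*2 + 0*2 + 2*2 = 12 = chi_rho(e) = 12.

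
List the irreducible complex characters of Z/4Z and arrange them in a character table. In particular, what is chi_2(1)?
Character table of Z/4Z (irreps indexed chi_0,...,chi_3 with chi_k(m) = zeta_4^(k*m), zeta_4 = exp(2*pi*i/4)):
  irrep \ class  {0} (size 1)  {1} (size 1)  {2} (size 1)  {3} (size 1)
  chi_0          1             1             1             1           
  chi_1          1             I             -1            -I          
  chi_2          1             -1            1             -1          
  chi_3          1             -I            -1            I           

Spot check: chi_2(1) = zeta_4^(2*1) = zeta_4^2 = -1.

Why: Z/4Z is abelian, so all 4 irreducible complex representations are 1-dimensional. They are given by chi_k(m) = zeta_4^(k*m) for k = 0,...,3. Row orthogonality: sum_m chi_k(m) conj(chi_l(m)) = 4 * [k = l].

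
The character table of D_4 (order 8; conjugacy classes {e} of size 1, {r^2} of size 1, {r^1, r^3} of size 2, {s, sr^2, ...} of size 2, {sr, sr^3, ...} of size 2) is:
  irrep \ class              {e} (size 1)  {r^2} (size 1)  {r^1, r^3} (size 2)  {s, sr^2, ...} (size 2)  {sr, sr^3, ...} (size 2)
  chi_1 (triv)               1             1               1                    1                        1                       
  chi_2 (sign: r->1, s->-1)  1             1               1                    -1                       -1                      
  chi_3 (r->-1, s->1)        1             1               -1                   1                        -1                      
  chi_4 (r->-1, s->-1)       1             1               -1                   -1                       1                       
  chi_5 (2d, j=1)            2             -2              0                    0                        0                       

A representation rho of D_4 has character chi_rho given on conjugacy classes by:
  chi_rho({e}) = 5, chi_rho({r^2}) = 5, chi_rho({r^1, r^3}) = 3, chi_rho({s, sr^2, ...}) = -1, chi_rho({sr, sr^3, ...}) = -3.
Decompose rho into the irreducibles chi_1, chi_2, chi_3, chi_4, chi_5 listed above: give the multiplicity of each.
Multiplicities: chi_1: 1, chi_2: 3, chi_3: 1, chi_4: 0, chi_5: 0.

Derivation: Use <chi_rho, chi> = (1/|G|) sum_C |C| * chi_rho(C) * conj(chi(C)) with |G| = 8 for each irreducible chi in the table:
  <chi_rho, chi_1> = (1/8)[1*(5)*conj(1) + 1*(5)*conj(1) + 2*(3)*conj(1) + 2*(-1)*conj(1) + 2*(-3)*conj(1)]
      = (1/8)[(5) + (5) + (6) + (-2) + (-6)] = 8/8 = 1
  <chi_rho, chi_2> = (1/8)[1*(5)*conj(1) + 1*(5)*conj(1) + 2*(3)*conj(1) + 2*(-1)*conj(-1) + 2*(-3)*conj(-1)]
      = (1/8)[(5) + (5) + (6) + (2) + (6)] = 24/8 = 3
  <chi_rho, chi_3> = (1/8)[1*(5)*conj(1) + 1*(5)*conj(1) + 2*(3)*conj(-1) + 2*(-1)*conj(1) + 2*(-3)*conj(-1)]
      = (1/8)[(5) + (5) + (-6) + (-2) + (6)] = 8/8 = 1
  <chi_rho, chi_4> = (1/8)[1*(5)*conj(1) + 1*(5)*conj(1) + 2*(3)*conj(-1) + 2*(-1)*conj(-1) + 2*(-3)*conj(1)]
      = (1/8)[(5) + (5) + (-6) + (2) + (-6)] = 0/8 = 0
  <chi_rho, chi_5> = (1/8)[1*(5)*conj(2) + 1*(5)*conj(-2) + 2*(3)*conj(0) + 2*(-1)*conj(0) + 2*(-3)*conj(0)]
      = (1/8)[(10) + (-10) + (0) + (0) + (0)] = 0/8 = 0
Dimension check: dim(rho) = sum (mult * dim) = 1*1 + 3*1 + 1*1 + 0*1 + 0*2 = 5 = chi_rho(e) = 5.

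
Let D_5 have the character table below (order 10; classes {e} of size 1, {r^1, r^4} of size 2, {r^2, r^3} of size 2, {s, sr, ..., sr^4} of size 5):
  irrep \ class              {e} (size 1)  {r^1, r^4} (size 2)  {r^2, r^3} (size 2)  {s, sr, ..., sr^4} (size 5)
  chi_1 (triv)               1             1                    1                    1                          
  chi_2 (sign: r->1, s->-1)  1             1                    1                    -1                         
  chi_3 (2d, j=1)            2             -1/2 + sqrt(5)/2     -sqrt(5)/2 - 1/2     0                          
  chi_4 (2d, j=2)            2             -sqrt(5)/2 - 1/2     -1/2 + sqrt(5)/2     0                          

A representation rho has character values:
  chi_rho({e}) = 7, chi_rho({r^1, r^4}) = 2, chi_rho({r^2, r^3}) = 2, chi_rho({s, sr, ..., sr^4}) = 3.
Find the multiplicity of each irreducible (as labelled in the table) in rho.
Multiplicities: chi_1: 3, chi_2: 0, chi_3: 1, chi_4: 1.

Solution. Use <chi_rho, chi> = (1/|G|) sum_C |C| * chi_rho(C) * conj(chi(C)) with |G| = 10 for each irreducible chi in the table:
  <chi_rho, chi_1> = (1/10)[1*(7)*conj(1) + 2*(2)*conj(1) + 2*(2)*conj(1) + 5*(3)*conj(1)]
      = (1/10)[(7) + (4) + (4) + (15)] = 30/10 = 3
  <chi_rho, chi_2> = (1/10)[1*(7)*conj(1) + 2*(2)*conj(1) + 2*(2)*conj(1) + 5*(3)*conj(-1)]
      = (1/10)[(7) + (4) + (4) + (-15)] = 0/10 = 0
  <chi_rho, chi_3> = (1/10)[1*(7)*conj(2) + 2*(2)*conj(-1/2 + sqrt(5)/2) + 2*(2)*conj(-sqrt(5)/2 - 1/2) + 5*(3)*conj(0)]
      = (1/10)[(14) + (-2 + 2*sqrt(5)) + (-2*sqrt(5) - 2) + (0)] = 10/10 = 1
  <chi_rho, chi_4> = (1/10)[1*(7)*conj(2) + 2*(2)*conj(-sqrt(5)/2 - 1/2) + 2*(2)*conj(-1/2 + sqrt(5)/2) + 5*(3)*conj(0)]
      = (1/10)[(14) + (-2*sqrt(5) - 2) + (-2 + 2*sqrt(5)) + (0)] = 10/10 = 1
Dimension check: dim(rho) = sum (mult * dim) = 3*1 + 0*1 + 1*2 + 1*2 = 7 = chi_rho(e) = 7.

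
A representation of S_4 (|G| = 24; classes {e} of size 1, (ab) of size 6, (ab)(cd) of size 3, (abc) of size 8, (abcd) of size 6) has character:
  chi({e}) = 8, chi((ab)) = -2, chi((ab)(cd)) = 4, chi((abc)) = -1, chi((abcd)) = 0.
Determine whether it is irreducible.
Not irreducible (reducible): <chi, chi> = 6 > 1.

Reasoning: <chi, chi> = (1/|G|) sum_C |C| * |chi(C)|^2 = (1/24)[1*|8|^2 + 6*|-2|^2 + 3*|4|^2 + 8*|-1|^2 + 6*|0|^2]
  = (1/24)[(64) + (24) + (48) + (8) + (0)] = 144/24 = 6.
A character is irreducible iff <chi, chi> = 1, so this representation is reducible.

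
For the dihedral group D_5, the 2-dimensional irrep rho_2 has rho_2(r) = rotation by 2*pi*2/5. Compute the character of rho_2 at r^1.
chi_{rho_2}(r^1) = 2*cos(2*pi*2*1/5) = -sqrt(5)/2 - 1/2

Derivation: rho_2(r^1) is rotation by angle 2*pi*2*1/5, whose trace is 2*cos(2*pi*2*1/5) = -sqrt(5)/2 - 1/2.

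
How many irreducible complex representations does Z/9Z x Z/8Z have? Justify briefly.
72

Solution. The number of irreducible complex representations of a finite group equals its number of conjugacy classes. Z/9Z x Z/8Z is abelian of order 72, so every element is its own conjugacy class: 72 classes, so Z/9Z x Z/8Z (order 72) has exactly 72 irreducible complex representations.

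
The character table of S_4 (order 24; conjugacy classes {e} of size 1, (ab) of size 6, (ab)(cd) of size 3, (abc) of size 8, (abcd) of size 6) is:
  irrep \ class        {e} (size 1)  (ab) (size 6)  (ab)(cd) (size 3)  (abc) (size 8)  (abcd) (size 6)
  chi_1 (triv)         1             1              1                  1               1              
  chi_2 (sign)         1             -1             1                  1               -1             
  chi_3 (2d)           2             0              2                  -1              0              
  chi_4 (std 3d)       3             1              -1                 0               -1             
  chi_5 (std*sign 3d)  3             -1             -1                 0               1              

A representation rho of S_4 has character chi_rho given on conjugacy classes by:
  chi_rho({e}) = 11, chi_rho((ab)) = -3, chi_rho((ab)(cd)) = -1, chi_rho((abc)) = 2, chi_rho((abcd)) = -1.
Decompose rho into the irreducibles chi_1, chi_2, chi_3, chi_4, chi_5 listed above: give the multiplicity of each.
Multiplicities: chi_1: 0, chi_2: 2, chi_3: 0, chi_4: 1, chi_5: 2.

Argument: Use <chi_rho, chi> = (1/|G|) sum_C |C| * chi_rho(C) * conj(chi(C)) with |G| = 24 for each irreducible chi in the table:
  <chi_rho, chi_1> = (1/24)[1*(11)*conj(1) + 6*(-3)*conj(1) + 3*(-1)*conj(1) + 8*(2)*conj(1) + 6*(-1)*conj(1)]
      = (1/24)[(11) + (-18) + (-3) + (16) + (-6)] = 0/24 = 0
  <chi_rho, chi_2> = (1/24)[1*(11)*conj(1) + 6*(-3)*conj(-1) + 3*(-1)*conj(1) + 8*(2)*conj(1) + 6*(-1)*conj(-1)]
      = (1/24)[(11) + (18) + (-3) + (16) + (6)] = 48/24 = 2
  <chi_rho, chi_3> = (1/24)[1*(11)*conj(2) + 6*(-3)*conj(0) + 3*(-1)*conj(2) + 8*(2)*conj(-1) + 6*(-1)*conj(0)]
      = (1/24)[(22) + (0) + (-6) + (-16) + (0)] = 0/24 = 0
  <chi_rho, chi_4> = (1/24)[1*(11)*conj(3) + 6*(-3)*conj(1) + 3*(-1)*conj(-1) + 8*(2)*conj(0) + 6*(-1)*conj(-1)]
      = (1/24)[(33) + (-18) + (3) + (0) + (6)] = 24/24 = 1
  <chi_rho, chi_5> = (1/24)[1*(11)*conj(3) + 6*(-3)*conj(-1) + 3*(-1)*conj(-1) + 8*(2)*conj(0) + 6*(-1)*conj(1)]
      = (1/24)[(33) + (18) + (3) + (0) + (-6)] = 48/24 = 2
Dimension check: dim(rho) = sum (mult * dim) = 0*1 + 2*1 + 0*2 + 1*3 + 2*3 = 11 = chi_rho(e) = 11.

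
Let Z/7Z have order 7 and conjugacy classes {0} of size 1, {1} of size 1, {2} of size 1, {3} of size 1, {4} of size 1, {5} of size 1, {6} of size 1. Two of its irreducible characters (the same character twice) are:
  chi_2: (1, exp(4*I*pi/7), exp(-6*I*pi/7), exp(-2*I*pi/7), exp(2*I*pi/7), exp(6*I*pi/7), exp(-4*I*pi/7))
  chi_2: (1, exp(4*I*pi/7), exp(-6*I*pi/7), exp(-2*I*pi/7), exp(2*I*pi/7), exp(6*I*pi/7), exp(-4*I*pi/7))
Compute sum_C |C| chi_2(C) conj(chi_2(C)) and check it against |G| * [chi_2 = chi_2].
Sum = 7 = |G| = 7; so <chi_2, chi_2> = 1 (norm-1 confirms irreducibility).

Details: Compute term by term over conjugacy classes (|C| * chi_2(C) * conj(chi_2(C))):
  1*(1)*conj(1) + 1*(exp(4*I*pi/7))*conj(exp(4*I*pi/7)) + 1*(exp(-6*I*pi/7))*conj(exp(-6*I*pi/7)) + 1*(exp(-2*I*pi/7))*conj(exp(-2*I*pi/7)) + 1*(exp(2*I*pi/7))*conj(exp(2*I*pi/7)) + 1*(exp(6*I*pi/7))*conj(exp(6*I*pi/7)) + 1*(exp(-4*I*pi/7))*conj(exp(-4*I*pi/7))
  = (1) + (1) + (1) + (1) + (1) + (1) + (1)
  = 7.
(Exp terms are combined using exp(i*s)*conj(exp(i*t)) = exp(i*(s-t)), and sums of them are collapsed using the identity that for every m > 1 the m distinct m-th roots of unity sum to 0, e.g. 1 + exp(2*I*pi/3) + exp(-2*I*pi/3) = 0.)
Dividing by |G| = 7 gives 7/7 = 1, matching the row-orthogonality relation <chi_2, chi_2> = [chi_2 = chi_2].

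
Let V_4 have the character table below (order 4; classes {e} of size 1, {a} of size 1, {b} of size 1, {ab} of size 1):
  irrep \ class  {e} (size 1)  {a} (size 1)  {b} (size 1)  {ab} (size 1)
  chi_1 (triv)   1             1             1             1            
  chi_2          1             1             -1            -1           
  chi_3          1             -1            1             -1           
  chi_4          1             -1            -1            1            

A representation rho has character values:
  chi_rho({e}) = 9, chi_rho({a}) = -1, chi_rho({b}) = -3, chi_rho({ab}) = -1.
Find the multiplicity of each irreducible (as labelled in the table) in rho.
Multiplicities: chi_1: 1, chi_2: 3, chi_3: 2, chi_4: 3.

Solution. Use <chi_rho, chi> = (1/|G|) sum_C |C| * chi_rho(C) * conj(chi(C)) with |G| = 4 for each irreducible chi in the table:
  <chi_rho, chi_1> = (1/4)[1*(9)*conj(1) + 1*(-1)*conj(1) + 1*(-3)*conj(1) + 1*(-1)*conj(1)]
      = (1/4)[(9) + (-1) + (-3) + (-1)] = 4/4 = 1
  <chi_rho, chi_2> = (1/4)[1*(9)*conj(1) + 1*(-1)*conj(1) + 1*(-3)*conj(-1) + 1*(-1)*conj(-1)]
      = (1/4)[(9) + (-1) + (3) + (1)] = 12/4 = 3
  <chi_rho, chi_3> = (1/4)[1*(9)*conj(1) + 1*(-1)*conj(-1) + 1*(-3)*conj(1) + 1*(-1)*conj(-1)]
      = (1/4)[(9) + (1) + (-3) + (1)] = 8/4 = 2
  <chi_rho, chi_4> = (1/4)[1*(9)*conj(1) + 1*(-1)*conj(-1) + 1*(-3)*conj(-1) + 1*(-1)*conj(1)]
      = (1/4)[(9) + (1) + (3) + (-1)] = 12/4 = 3
Dimension check: dim(rho) = sum (mult * dim) = 1*1 + 3*1 + 2*1 + 3*1 = 9 = chi_rho(e) = 9.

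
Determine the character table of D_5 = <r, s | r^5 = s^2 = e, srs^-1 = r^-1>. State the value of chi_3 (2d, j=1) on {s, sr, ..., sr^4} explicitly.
Conjugacy classes: {e} of size 1, {r^1, r^4} of size 2, {r^2, r^3} of size 2, {s, sr, ..., sr^4} of size 5.
Character table:
  irrep \ class              {e} (size 1)  {r^1, r^4} (size 2)  {r^2, r^3} (size 2)  {s, sr, ..., sr^4} (size 5)
  chi_1 (triv)               1             1                    1                    1                          
  chi_2 (sign: r->1, s->-1)  1             1                    1                    -1                         
  chi_3 (2d, j=1)            2             -1/2 + sqrt(5)/2     -sqrt(5)/2 - 1/2     0                          
  chi_4 (2d, j=2)            2             -sqrt(5)/2 - 1/2     -1/2 + sqrt(5)/2     0                          

Spot check: chi_3 (2d, j=1) on {s, sr, ..., sr^4} = 0.

Explanation: D_5 has order 2*5 = 10 with 4 conjugacy classes, hence 4 irreducibles. Sum of squared dims 1 + 1 + 4 + 4 = 10 = |G|. Linear characters come from the abelianisation; the 2-dimensional irreps have character r^k -> 2*cos(2*pi*j*k/5), reflections -> 0.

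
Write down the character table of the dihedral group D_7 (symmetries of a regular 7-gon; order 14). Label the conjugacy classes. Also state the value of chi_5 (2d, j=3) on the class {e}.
Conjugacy classes: {e} of size 1, {r^1, r^6} of size 2, {r^2, r^5} of size 2, {r^3, r^4} of size 2, {s, sr, ..., sr^6} of size 7.
Character table:
  irrep \ class              {e} (size 1)  {r^1, r^6} (size 2)  {r^2, r^5} (size 2)  {r^3, r^4} (size 2)  {s, sr, ..., sr^6} (size 7)
  chi_1 (triv)               1             1                    1                    1                    1                          
  chi_2 (sign: r->1, s->-1)  1             1                    1                    1                    -1                         
  chi_3 (2d, j=1)            2             2*cos(2*pi/7)        -2*cos(3*pi/7)       -2*cos(pi/7)         0                          
  chi_4 (2d, j=2)            2             -2*cos(3*pi/7)       -2*cos(pi/7)         2*cos(2*pi/7)        0                          
  chi_5 (2d, j=3)            2             -2*cos(pi/7)         2*cos(2*pi/7)        -2*cos(3*pi/7)       0                          

Spot check: chi_5 (2d, j=3) on {e} = 2.

Proof sketch: D_7 has order 2*7 = 14 with 5 conjugacy classes, hence 5 irreducibles. Sum of squared dims 1 + 1 + 4 + 4 + 4 = 14 = |G|. Linear characters come from the abelianisation; the 2-dimensional irreps have character r^k -> 2*cos(2*pi*j*k/7), reflections -> 0.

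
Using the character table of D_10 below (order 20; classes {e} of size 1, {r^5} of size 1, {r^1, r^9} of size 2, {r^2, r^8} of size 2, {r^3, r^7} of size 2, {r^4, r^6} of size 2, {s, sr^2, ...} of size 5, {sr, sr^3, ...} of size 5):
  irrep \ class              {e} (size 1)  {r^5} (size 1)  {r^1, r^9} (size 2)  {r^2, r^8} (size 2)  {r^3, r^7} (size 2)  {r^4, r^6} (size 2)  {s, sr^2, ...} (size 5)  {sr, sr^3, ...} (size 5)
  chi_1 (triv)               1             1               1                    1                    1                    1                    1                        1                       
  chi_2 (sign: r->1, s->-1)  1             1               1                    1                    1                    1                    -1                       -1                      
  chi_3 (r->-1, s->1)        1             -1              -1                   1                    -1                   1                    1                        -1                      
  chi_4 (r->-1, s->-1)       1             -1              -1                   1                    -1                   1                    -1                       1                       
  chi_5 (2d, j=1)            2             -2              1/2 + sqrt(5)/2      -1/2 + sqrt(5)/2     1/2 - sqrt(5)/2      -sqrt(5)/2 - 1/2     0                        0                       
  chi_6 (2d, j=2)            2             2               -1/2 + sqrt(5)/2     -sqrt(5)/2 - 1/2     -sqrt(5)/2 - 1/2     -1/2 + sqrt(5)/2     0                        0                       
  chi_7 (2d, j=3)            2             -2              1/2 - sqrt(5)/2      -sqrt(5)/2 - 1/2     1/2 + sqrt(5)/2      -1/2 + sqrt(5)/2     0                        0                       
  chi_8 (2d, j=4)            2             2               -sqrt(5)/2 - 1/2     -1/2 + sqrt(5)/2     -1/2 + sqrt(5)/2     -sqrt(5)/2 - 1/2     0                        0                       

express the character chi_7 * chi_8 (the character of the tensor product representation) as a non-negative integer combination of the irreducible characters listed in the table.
chi_7 tensor chi_8 = chi_5 + chi_7 (all other irreducibles have multiplicity 0).

Details: The character of a tensor product is the pointwise product (chi_7 * chi_8)(C) = chi_7(C) * chi_8(C):
  {e}: (2)*(2), {r^5}: (-2)*(2), {r^1, r^9}: (1/2 - sqrt(5)/2)*(-sqrt(5)/2 - 1/2), {r^2, r^8}: (-sqrt(5)/2 - 1/2)*(-1/2 + sqrt(5)/2), {r^3, r^7}: (1/2 + sqrt(5)/2)*(-1/2 + sqrt(5)/2), {r^4, r^6}: (-1/2 + sqrt(5)/2)*(-sqrt(5)/2 - 1/2), {s, sr^2, ...}: (0)*(0), {sr, sr^3, ...}: (0)*(0)
so (chi_7 * chi_8) takes values
  {e} -> 4, {r^5} -> -4, {r^1, r^9} -> 1, {r^2, r^8} -> -1, {r^3, r^7} -> 1, {r^4, r^6} -> -1, {s, sr^2, ...} -> 0, {sr, sr^3, ...} -> 0.
Now take the inner product of this character with each irreducible chi from the table, <chi_7*chi_8, chi> = (1/20) sum_C |C| (chi_7*chi_8)(C) conj(chi(C)):
  <chi_7*chi_8, chi_1> = (1/20)[1*(4)*conj(1) + 1*(-4)*conj(1) + 2*(1)*conj(1) + 2*(-1)*conj(1) + 2*(1)*conj(1) + 2*(-1)*conj(1) + 5*(0)*conj(1) + 5*(0)*conj(1)]
      = (1/20)[(4) + (-4) + (2) + (-2) + (2) + (-2) + (0) + (0)] = 0/20 = 0
  <chi_7*chi_8, chi_2> = (1/20)[1*(4)*conj(1) + 1*(-4)*conj(1) + 2*(1)*conj(1) + 2*(-1)*conj(1) + 2*(1)*conj(1) + 2*(-1)*conj(1) + 5*(0)*conj(-1) + 5*(0)*conj(-1)]
      = (1/20)[(4) + (-4) + (2) + (-2) + (2) + (-2) + (0) + (0)] = 0/20 = 0
  <chi_7*chi_8, chi_3> = (1/20)[1*(4)*conj(1) + 1*(-4)*conj(-1) + 2*(1)*conj(-1) + 2*(-1)*conj(1) + 2*(1)*conj(-1) + 2*(-1)*conj(1) + 5*(0)*conj(1) + 5*(0)*conj(-1)]
      = (1/20)[(4) + (4) + (-2) + (-2) + (-2) + (-2) + (0) + (0)] = 0/20 = 0
  <chi_7*chi_8, chi_4> = (1/20)[1*(4)*conj(1) + 1*(-4)*conj(-1) + 2*(1)*conj(-1) + 2*(-1)*conj(1) + 2*(1)*conj(-1) + 2*(-1)*conj(1) + 5*(0)*conj(-1) + 5*(0)*conj(1)]
      = (1/20)[(4) + (4) + (-2) + (-2) + (-2) + (-2) + (0) + (0)] = 0/20 = 0
  <chi_7*chi_8, chi_5> = (1/20)[1*(4)*conj(2) + 1*(-4)*conj(-2) + 2*(1)*conj(1/2 + sqrt(5)/2) + 2*(-1)*conj(-1/2 + sqrt(5)/2) + 2*(1)*conj(1/2 - sqrt(5)/2) + 2*(-1)*conj(-sqrt(5)/2 - 1/2) + 5*(0)*conj(0) + 5*(0)*conj(0)]
      = (1/20)[(8) + (8) + (1 + sqrt(5)) + (1 - sqrt(5)) + (1 - sqrt(5)) + (1 + sqrt(5)) + (0) + (0)] = 20/20 = 1
  <chi_7*chi_8, chi_6> = (1/20)[1*(4)*conj(2) + 1*(-4)*conj(2) + 2*(1)*conj(-1/2 + sqrt(5)/2) + 2*(-1)*conj(-sqrt(5)/2 - 1/2) + 2*(1)*conj(-sqrt(5)/2 - 1/2) + 2*(-1)*conj(-1/2 + sqrt(5)/2) + 5*(0)*conj(0) + 5*(0)*conj(0)]
      = (1/20)[(8) + (-8) + (-1 + sqrt(5)) + (1 + sqrt(5)) + (-sqrt(5) - 1) + (1 - sqrt(5)) + (0) + (0)] = 0/20 = 0
  <chi_7*chi_8, chi_7> = (1/20)[1*(4)*conj(2) + 1*(-4)*conj(-2) + 2*(1)*conj(1/2 - sqrt(5)/2) + 2*(-1)*conj(-sqrt(5)/2 - 1/2) + 2*(1)*conj(1/2 + sqrt(5)/2) + 2*(-1)*conj(-1/2 + sqrt(5)/2) + 5*(0)*conj(0) + 5*(0)*conj(0)]
      = (1/20)[(8) + (8) + (1 - sqrt(5)) + (1 + sqrt(5)) + (1 + sqrt(5)) + (1 - sqrt(5)) + (0) + (0)] = 20/20 = 1
  <chi_7*chi_8, chi_8> = (1/20)[1*(4)*conj(2) + 1*(-4)*conj(2) + 2*(1)*conj(-sqrt(5)/2 - 1/2) + 2*(-1)*conj(-1/2 + sqrt(5)/2) + 2*(1)*conj(-1/2 + sqrt(5)/2) + 2*(-1)*conj(-sqrt(5)/2 - 1/2) + 5*(0)*conj(0) + 5*(0)*conj(0)]
      = (1/20)[(8) + (-8) + (-sqrt(5) - 1) + (1 - sqrt(5)) + (-1 + sqrt(5)) + (1 + sqrt(5)) + (0) + (0)] = 0/20 = 0
Hence the multiplicities are chi_5: 1, chi_7: 1. Dimension check: dim(chi_7)*dim(chi_8) = 2*2 = 4 and sum (mult * dim) = 1*2 + 1*2 = 4.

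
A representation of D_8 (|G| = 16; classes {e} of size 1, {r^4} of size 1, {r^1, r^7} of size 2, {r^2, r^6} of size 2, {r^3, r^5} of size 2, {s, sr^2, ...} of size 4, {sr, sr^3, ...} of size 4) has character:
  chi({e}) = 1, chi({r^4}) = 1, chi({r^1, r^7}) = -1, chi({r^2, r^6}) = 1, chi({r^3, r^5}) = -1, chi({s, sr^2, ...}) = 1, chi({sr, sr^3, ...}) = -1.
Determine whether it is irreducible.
Irreducible: <chi, chi> = 1.

Justification: <chi, chi> = (1/|G|) sum_C |C| * |chi(C)|^2 = (1/16)[1*|1|^2 + 1*|1|^2 + 2*|-1|^2 + 2*|1|^2 + 2*|-1|^2 + 4*|1|^2 + 4*|-1|^2]
  = (1/16)[(1) + (1) + (2) + (2) + (2) + (4) + (4)] = 16/16 = 1.
A character is irreducible iff <chi, chi> = 1, so this representation is irreducible.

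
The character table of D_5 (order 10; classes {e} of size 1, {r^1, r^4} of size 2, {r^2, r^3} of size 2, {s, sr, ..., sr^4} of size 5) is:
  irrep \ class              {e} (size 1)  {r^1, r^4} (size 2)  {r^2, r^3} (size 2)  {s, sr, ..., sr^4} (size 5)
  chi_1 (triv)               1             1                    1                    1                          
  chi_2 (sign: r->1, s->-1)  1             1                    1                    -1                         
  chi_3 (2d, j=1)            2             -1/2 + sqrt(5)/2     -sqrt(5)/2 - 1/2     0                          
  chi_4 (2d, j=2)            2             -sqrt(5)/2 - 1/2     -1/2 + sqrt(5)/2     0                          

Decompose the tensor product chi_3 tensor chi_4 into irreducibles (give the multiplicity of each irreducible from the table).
chi_3 tensor chi_4 = chi_3 + chi_4 (all other irreducibles have multiplicity 0).

Derivation: The character of a tensor product is the pointwise product (chi_3 * chi_4)(C) = chi_3(C) * chi_4(C):
  {e}: (2)*(2), {r^1, r^4}: (-1/2 + sqrt(5)/2)*(-sqrt(5)/2 - 1/2), {r^2, r^3}: (-sqrt(5)/2 - 1/2)*(-1/2 + sqrt(5)/2), {s, sr, ..., sr^4}: (0)*(0)
so (chi_3 * chi_4) takes values
  {e} -> 4, {r^1, r^4} -> -1, {r^2, r^3} -> -1, {s, sr, ..., sr^4} -> 0.
Now take the inner product of this character with each irreducible chi from the table, <chi_3*chi_4, chi> = (1/10) sum_C |C| (chi_3*chi_4)(C) conj(chi(C)):
  <chi_3*chi_4, chi_1> = (1/10)[1*(4)*conj(1) + 2*(-1)*conj(1) + 2*(-1)*conj(1) + 5*(0)*conj(1)]
      = (1/10)[(4) + (-2) + (-2) + (0)] = 0/10 = 0
  <chi_3*chi_4, chi_2> = (1/10)[1*(4)*conj(1) + 2*(-1)*conj(1) + 2*(-1)*conj(1) + 5*(0)*conj(-1)]
      = (1/10)[(4) + (-2) + (-2) + (0)] = 0/10 = 0
  <chi_3*chi_4, chi_3> = (1/10)[1*(4)*conj(2) + 2*(-1)*conj(-1/2 + sqrt(5)/2) + 2*(-1)*conj(-sqrt(5)/2 - 1/2) + 5*(0)*conj(0)]
      = (1/10)[(8) + (1 - sqrt(5)) + (1 + sqrt(5)) + (0)] = 10/10 = 1
  <chi_3*chi_4, chi_4> = (1/10)[1*(4)*conj(2) + 2*(-1)*conj(-sqrt(5)/2 - 1/2) + 2*(-1)*conj(-1/2 + sqrt(5)/2) + 5*(0)*conj(0)]
      = (1/10)[(8) + (1 + sqrt(5)) + (1 - sqrt(5)) + (0)] = 10/10 = 1
Hence the multiplicities are chi_3: 1, chi_4: 1. Dimension check: dim(chi_3)*dim(chi_4) = 2*2 = 4 and sum (mult * dim) = 1*2 + 1*2 = 4.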